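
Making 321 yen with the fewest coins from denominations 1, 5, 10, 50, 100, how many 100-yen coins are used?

3

Use the largest denomination that fits, subtract, and repeat.
321 = 3×100 + 2×10 + 1×1
Count of 100: 3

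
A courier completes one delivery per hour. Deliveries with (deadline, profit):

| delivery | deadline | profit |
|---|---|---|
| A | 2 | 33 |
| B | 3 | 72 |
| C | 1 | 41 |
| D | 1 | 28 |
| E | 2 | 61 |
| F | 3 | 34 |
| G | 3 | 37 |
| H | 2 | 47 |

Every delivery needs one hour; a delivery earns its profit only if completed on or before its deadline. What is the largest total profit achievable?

180

Profit order: B=72 E=61 H=47 C=41 G=37 F=34 A=33 D=28
Assign: B→slot 3, E→slot 2, H→slot 1, C skipped, G skipped, F skipped, A skipped, D skipped.
Slots: [1:H] [2:E] [3:B]
Profit = 47 + 61 + 72 = 180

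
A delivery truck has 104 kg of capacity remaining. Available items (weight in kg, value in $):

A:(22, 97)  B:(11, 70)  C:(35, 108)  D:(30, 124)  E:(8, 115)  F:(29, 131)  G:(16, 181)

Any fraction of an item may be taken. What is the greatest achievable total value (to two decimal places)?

Greedy by value/weight ratio, highest first.
Order: E (115/8=14.38) > G (181/16=11.31) > B (70/11=6.36) > F (131/29=4.52) > A (97/22=4.41) > D (124/30=4.13) > C (108/35=3.09)
Fill: take E (8 @ 115) → take G (16 @ 181) → take B (11 @ 70) → take F (29 @ 131) → take A (22 @ 97) → take 18/30 of D → 74.40; 104/104 used.
Total value = 668.40

668.40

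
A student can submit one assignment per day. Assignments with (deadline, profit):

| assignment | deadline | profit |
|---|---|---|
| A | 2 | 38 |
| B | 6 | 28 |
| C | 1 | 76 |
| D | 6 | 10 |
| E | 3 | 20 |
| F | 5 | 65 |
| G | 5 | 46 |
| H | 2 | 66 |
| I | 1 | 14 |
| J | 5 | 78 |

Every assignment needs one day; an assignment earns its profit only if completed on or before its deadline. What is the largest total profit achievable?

Take jobs in profit order; each goes to the latest open slot no later than its deadline.
Profit order: J=78 C=76 H=66 F=65 G=46 A=38 B=28 E=20 I=14 D=10
Assign: J→slot 5, C→slot 1, H→slot 2, F→slot 4, G→slot 3, A skipped, B→slot 6, E skipped, I skipped, D skipped.
Slots: [1:C] [2:H] [3:G] [4:F] [5:J] [6:B]
Profit = 76 + 66 + 46 + 65 + 78 + 28 = 359

359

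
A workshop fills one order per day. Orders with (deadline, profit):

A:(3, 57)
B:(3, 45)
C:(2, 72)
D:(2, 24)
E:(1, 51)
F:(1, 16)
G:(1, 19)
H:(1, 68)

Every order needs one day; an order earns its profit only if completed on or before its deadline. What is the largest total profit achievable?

Profit order: C=72 H=68 A=57 E=51 B=45 D=24 G=19 F=16
Assign: C→slot 2, H→slot 1, A→slot 3, E skipped, B skipped, D skipped, G skipped, F skipped.
Slots: [1:H] [2:C] [3:A]
Profit = 68 + 72 + 57 = 197

197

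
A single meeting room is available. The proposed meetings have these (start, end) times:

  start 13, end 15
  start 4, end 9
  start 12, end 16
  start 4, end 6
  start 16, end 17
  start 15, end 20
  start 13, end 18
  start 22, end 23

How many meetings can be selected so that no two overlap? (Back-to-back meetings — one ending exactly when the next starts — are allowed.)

Sorted by end: (4,6)  (4,9)  (13,15)  (12,16)  (16,17)  (13,18)  (15,20)  (22,23)
take (4,6); skip (4,9); take (13,15); skip (12,16); take (16,17); skip (15,20); take (22,23).
Selected 4 meetings.

4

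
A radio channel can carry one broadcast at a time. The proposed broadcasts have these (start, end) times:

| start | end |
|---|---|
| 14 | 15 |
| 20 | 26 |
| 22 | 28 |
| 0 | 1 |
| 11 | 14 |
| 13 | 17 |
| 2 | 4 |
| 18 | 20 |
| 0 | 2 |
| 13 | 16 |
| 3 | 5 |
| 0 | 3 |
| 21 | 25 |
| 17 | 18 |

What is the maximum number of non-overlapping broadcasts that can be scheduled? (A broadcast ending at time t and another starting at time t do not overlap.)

Sorted by end: (0,1)  (0,2)  (0,3)  (2,4)  (3,5)  (11,14)  (14,15)  (13,16)  (13,17)  (17,18)  (18,20)  (21,25)  (20,26)  (22,28)
take (0,1); take (2,4); take (11,14); take (14,15); skip (13,16); skip (13,17); take (17,18); take (18,20); take (21,25); skip (20,26).
Selected 7 broadcasts.

7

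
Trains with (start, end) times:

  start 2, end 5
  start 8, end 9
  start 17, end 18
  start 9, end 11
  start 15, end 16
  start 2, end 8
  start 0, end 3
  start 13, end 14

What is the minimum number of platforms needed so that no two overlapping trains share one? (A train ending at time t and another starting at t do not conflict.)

Count concurrent intervals with a sweep; the peak is the room count.
Events (time:±→running): 0:+→1 2:+→2 2:+→3 … peak 3.

3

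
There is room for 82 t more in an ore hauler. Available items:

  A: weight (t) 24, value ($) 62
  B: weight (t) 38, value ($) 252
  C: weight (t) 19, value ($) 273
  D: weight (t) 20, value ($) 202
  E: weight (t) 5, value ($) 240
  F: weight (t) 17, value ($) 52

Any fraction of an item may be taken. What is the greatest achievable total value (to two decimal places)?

967.00

Ratios (sorted): E 48.00, C 14.37, D 10.10, B 6.63, F 3.06, A 2.58
take E (5 @ 240); take C (19 @ 273); take D (20 @ 202); take B (38 @ 252). Capacity used 82/82.
Total value = 967.00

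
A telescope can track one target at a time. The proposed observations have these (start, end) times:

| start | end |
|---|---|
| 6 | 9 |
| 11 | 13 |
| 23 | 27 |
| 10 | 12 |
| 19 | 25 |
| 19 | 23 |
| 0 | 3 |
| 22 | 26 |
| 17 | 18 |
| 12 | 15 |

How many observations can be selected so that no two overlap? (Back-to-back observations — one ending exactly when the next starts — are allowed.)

Sorted by end: (0,3)  (6,9)  (10,12)  (11,13)  (12,15)  (17,18)  (19,23)  (19,25)  (22,26)  (23,27)
take (0,3); take (6,9); take (10,12); skip (11,13); take (12,15); take (17,18); take (19,23); skip (19,25); take (23,27).
Selected 7 observations.

7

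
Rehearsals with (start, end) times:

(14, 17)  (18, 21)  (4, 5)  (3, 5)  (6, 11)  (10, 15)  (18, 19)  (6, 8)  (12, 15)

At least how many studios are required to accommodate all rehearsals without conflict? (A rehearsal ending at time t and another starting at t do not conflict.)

Events (time:±→running): 3:+→1 4:+→2 5:-→1 5:-→0 6:+→1 6:+→2 8:-→1 10:+→2 11:-→1 12:+→2 14:+→3 … peak 3.

3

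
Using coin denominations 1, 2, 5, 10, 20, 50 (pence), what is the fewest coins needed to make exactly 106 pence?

4

Greedy: take as many of the largest coin as possible, then repeat with the remainder.
106 = 2×50 + 1×5 + 1×1
Total coins = 2 + 1 + 1 = 4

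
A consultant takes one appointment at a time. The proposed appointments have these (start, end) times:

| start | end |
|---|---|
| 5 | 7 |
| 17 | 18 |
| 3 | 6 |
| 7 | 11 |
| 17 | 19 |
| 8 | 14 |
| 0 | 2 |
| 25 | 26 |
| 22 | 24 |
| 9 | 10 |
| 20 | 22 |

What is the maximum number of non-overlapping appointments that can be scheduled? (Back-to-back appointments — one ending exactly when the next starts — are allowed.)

By end time: (0,2), (3,6), (5,7), (9,10), (7,11), (8,14), (17,18), (17,19), (20,22), (22,24), (25,26).
Pick (0,2); next start ≥ 2 → (3,6); next start ≥ 6 → (9,10); next start ≥ 10 → (17,18); next start ≥ 18 → (20,22); next start ≥ 22 → (22,24); next start ≥ 24 → (25,26).
Selected 7 appointments.

7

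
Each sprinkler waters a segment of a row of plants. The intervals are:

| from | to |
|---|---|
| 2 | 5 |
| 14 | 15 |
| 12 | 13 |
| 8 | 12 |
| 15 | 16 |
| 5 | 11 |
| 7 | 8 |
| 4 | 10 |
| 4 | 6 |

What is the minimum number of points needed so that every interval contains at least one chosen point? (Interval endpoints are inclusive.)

4

Sorted: [2,5] [4,6] [7,8] [4,10] [5,11] [8,12] [12,13] [14,15] [15,16]
{[2,5],[4,6]} hit by 5; {[7,8],[4,10],[5,11],[8,12]} hit by 8; {[12,13]} hit by 13; {[14,15],[15,16]} hit by 15.
Points: 5, 8, 13, 15 (4 total).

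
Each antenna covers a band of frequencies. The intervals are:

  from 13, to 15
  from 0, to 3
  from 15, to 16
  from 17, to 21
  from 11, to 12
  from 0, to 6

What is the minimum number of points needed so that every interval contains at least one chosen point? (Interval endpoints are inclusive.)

Process intervals by earliest right end; each time one isn't hit yet, stab at its right endpoint.
Sorted: [0,3] [0,6] [11,12] [13,15] [15,16] [17,21]
{[0,3],[0,6]} hit by 3; {[11,12]} hit by 12; {[13,15],[15,16]} hit by 15; {[17,21]} hit by 21.
Points: 3, 12, 15, 21 (4 total).

4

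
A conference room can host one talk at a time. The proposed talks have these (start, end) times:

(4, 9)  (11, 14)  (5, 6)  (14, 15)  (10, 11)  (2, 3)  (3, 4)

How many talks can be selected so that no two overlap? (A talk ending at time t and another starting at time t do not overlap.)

6

By end time: (2,3), (3,4), (5,6), (4,9), (10,11), (11,14), (14,15).
Pick (2,3); next start ≥ 3 → (3,4); next start ≥ 4 → (5,6); next start ≥ 6 → (10,11); next start ≥ 11 → (11,14); next start ≥ 14 → (14,15).
Selected 6 talks.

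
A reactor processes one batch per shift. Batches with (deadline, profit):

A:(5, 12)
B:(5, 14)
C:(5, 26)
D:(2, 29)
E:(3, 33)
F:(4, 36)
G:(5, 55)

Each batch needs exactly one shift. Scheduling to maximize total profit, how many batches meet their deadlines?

5

By profit: G(d5,55), F(d4,36), E(d3,33), D(d2,29), C(d5,26), B(d5,14), A(d5,12)
G→slot 5; F→slot 4; E→slot 3; D→slot 2; C→slot 1; B skipped; A skipped.
5 of 7 scheduled.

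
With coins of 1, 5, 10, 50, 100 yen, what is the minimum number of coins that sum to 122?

Greedy: take as many of the largest coin as possible, then repeat with the remainder.
122 = 1×100 + 2×10 + 2×1
Total coins = 1 + 2 + 2 = 5

5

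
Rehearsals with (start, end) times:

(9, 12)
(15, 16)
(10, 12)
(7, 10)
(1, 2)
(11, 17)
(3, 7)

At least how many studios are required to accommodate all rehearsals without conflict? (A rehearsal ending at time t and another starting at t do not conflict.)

3

starts: [1, 3, 7, 9, 10, 11, 15]
ends:   [2, 7, 10, 12, 12, 16, 17]
s1→1 e2→0 s3→1 e7→0 s7→1 s9→2 e10→1 s10→2 s11→3  — peak 3.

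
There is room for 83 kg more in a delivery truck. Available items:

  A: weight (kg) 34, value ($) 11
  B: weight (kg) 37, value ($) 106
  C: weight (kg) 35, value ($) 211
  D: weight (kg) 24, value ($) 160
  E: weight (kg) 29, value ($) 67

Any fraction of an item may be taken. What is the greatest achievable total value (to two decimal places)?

439.76

Sort by value per unit weight and fill in that order.
Ratios (sorted): D 6.67, C 6.03, B 2.86, E 2.31, A 0.32
take D (24 @ 160); take C (35 @ 211); take 24/37 of B → 68.76. Capacity used 83/83.
Total value = 439.76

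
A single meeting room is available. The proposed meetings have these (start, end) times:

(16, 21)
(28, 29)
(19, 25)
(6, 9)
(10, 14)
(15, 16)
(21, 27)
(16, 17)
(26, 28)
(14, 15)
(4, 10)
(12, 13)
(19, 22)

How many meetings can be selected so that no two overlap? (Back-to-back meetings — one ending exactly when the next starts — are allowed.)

8

By end time: (6,9), (4,10), (12,13), (10,14), (14,15), (15,16), (16,17), (16,21), (19,22), (19,25), (21,27), (26,28), (28,29).
Pick (6,9); next start ≥ 9 → (12,13); next start ≥ 13 → (14,15); next start ≥ 15 → (15,16); next start ≥ 16 → (16,17); next start ≥ 17 → (19,22); next start ≥ 22 → (26,28); next start ≥ 28 → (28,29).
Selected 8 meetings.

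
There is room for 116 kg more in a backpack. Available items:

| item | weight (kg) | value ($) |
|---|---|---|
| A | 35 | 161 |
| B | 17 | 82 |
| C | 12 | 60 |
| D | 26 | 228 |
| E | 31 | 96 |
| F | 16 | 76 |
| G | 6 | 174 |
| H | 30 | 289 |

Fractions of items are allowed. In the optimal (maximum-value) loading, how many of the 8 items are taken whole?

Ratios (sorted): G 29.00, H 9.63, D 8.77, C 5.00, B 4.82, F 4.75, A 4.60, E 3.10
take G (6 @ 174); take H (30 @ 289); take D (26 @ 228); take C (12 @ 60); take B (17 @ 82); take F (16 @ 76); take 9/35 of A → 41.40. Capacity used 116/116.
6 item(s) taken whole; one partial (take 9/35 of A).

6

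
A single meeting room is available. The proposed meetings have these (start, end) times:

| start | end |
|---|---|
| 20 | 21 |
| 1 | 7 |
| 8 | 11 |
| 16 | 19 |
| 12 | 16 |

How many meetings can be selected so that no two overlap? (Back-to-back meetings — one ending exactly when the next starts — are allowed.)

By end time: (1,7), (8,11), (12,16), (16,19), (20,21).
Pick (1,7); next start ≥ 7 → (8,11); next start ≥ 11 → (12,16); next start ≥ 16 → (16,19); next start ≥ 19 → (20,21).
Selected 5 meetings.

5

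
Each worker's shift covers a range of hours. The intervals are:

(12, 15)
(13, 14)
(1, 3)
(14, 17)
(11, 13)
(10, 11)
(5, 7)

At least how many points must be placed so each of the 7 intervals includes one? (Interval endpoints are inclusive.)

4

Process intervals by earliest right end; each time one isn't hit yet, stab at its right endpoint.
By right end: [1,3]  [5,7]  [10,11]  [11,13]  [13,14]  [12,15]  [14,17]
[1,3] uncovered → point at 3; [5,7] uncovered → point at 7; [10,11] uncovered → point at 11; [13,14] uncovered → point at 14.
Points: 3, 7, 11, 14 (4 total).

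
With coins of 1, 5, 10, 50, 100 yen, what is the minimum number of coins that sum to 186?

186 = 1×100 + 1×50 + 3×10 + 1×5 + 1×1
Total coins = 1 + 1 + 3 + 1 + 1 = 7

7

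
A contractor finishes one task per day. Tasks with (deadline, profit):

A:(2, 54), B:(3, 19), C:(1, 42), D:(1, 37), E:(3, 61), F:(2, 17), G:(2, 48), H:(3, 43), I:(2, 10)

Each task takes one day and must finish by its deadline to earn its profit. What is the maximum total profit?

163

Take jobs in profit order; each goes to the latest open slot no later than its deadline.
Profit order: E=61 A=54 G=48 H=43 C=42 D=37 B=19 F=17 I=10
Assign: E→slot 3, A→slot 2, G→slot 1, H skipped, C skipped, D skipped, B skipped, F skipped, I skipped.
Slots: [1:G] [2:A] [3:E]
Profit = 48 + 54 + 61 = 163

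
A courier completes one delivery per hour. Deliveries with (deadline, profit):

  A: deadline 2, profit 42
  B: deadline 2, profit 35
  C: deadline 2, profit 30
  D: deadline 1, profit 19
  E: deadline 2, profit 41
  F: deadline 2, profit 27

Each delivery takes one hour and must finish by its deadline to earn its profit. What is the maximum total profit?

83

Sort by profit descending; place each in the latest free slot ≤ its deadline.
Profit order: A=42 E=41 B=35 C=30 F=27 D=19
Assign: A→slot 2, E→slot 1, B skipped, C skipped, F skipped, D skipped.
Slots: [1:E] [2:A]
Profit = 41 + 42 = 83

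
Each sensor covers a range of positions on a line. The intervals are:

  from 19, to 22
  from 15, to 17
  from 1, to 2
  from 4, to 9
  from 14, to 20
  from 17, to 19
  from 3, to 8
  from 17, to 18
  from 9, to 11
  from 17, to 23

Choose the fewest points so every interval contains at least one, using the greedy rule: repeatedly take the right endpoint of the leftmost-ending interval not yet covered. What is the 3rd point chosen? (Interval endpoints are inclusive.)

11

Process intervals by earliest right end; each time one isn't hit yet, stab at its right endpoint.
By right end: [1,2]  [3,8]  [4,9]  [9,11]  [15,17]  [17,18]  [17,19]  [14,20]  [19,22]  [17,23]
[1,2] uncovered → point at 2; [3,8] uncovered → point at 8; [9,11] uncovered → point at 11; [15,17] uncovered → point at 17; [19,22] uncovered → point at 22.
Points: 2, 8, 11, 17, 22 (5 total).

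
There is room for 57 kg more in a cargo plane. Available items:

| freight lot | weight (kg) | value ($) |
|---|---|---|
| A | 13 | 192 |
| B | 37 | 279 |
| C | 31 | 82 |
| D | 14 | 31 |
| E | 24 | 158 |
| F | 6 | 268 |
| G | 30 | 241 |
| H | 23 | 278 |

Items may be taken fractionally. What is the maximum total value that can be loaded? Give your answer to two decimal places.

Ratios (sorted): F 44.67, A 14.77, H 12.09, G 8.03, B 7.54, E 6.58, C 2.65, D 2.21
take F (6 @ 268); take A (13 @ 192); take H (23 @ 278); take 15/30 of G → 120.50. Capacity used 57/57.
Total value = 858.50

858.50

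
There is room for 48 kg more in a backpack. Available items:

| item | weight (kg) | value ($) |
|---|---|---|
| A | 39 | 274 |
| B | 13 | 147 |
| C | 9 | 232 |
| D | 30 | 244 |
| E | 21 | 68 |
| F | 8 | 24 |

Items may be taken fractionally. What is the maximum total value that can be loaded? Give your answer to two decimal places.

Greedy by value/weight ratio, highest first.
Order: C (232/9=25.78) > B (147/13=11.31) > D (244/30=8.13) > A (274/39=7.03) > E (68/21=3.24) > F (24/8=3.00)
Fill: take C (9 @ 232) → take B (13 @ 147) → take 26/30 of D → 211.47; 48/48 used.
Total value = 590.47

590.47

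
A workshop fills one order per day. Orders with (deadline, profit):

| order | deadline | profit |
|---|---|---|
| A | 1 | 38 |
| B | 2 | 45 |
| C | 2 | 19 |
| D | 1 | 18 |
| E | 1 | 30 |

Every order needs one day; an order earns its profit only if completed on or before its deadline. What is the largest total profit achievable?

83

Sort by profit descending; place each in the latest free slot ≤ its deadline.
Profit order: B=45 A=38 E=30 C=19 D=18
Assign: B→slot 2, A→slot 1, E skipped, C skipped, D skipped.
Slots: [1:A] [2:B]
Profit = 38 + 45 = 83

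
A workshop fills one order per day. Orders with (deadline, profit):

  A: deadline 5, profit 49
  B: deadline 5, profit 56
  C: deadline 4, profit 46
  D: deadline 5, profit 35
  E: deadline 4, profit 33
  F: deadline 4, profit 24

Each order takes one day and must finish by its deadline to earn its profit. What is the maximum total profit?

By profit: B(d5,56), A(d5,49), C(d4,46), D(d5,35), E(d4,33), F(d4,24)
B→slot 5; A→slot 4; C→slot 3; D→slot 2; E→slot 1; F skipped.
Profit = 33 + 35 + 46 + 49 + 56 = 219

219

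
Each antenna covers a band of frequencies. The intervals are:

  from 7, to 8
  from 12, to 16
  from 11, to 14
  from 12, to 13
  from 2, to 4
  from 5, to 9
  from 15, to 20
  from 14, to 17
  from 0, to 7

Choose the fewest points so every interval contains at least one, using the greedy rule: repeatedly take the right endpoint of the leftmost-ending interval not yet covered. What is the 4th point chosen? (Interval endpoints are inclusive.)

Sorted: [2,4] [0,7] [7,8] [5,9] [12,13] [11,14] [12,16] [14,17] [15,20]
{[2,4],[0,7]} hit by 4; {[7,8],[5,9]} hit by 8; {[12,13],[11,14],[12,16]} hit by 13; {[14,17],[15,20]} hit by 17.
Points: 4, 8, 13, 17 (4 total).

17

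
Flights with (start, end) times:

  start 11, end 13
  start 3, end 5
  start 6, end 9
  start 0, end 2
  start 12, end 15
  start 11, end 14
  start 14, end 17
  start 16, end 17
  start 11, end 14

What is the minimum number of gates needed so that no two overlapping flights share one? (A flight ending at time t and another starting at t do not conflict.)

4

Count concurrent intervals with a sweep; the peak is the room count.
Events (time:±→running): 0:+→1 2:-→0 3:+→1 5:-→0 6:+→1 9:-→0 11:+→1 11:+→2 11:+→3 12:+→4 … peak 4.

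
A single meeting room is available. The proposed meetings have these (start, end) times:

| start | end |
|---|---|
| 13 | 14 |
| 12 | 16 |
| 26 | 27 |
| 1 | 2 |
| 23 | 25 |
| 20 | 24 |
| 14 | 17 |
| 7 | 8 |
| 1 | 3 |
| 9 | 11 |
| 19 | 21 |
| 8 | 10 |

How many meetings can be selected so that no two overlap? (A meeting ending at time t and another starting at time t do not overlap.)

By end time: (1,2), (1,3), (7,8), (8,10), (9,11), (13,14), (12,16), (14,17), (19,21), (20,24), (23,25), (26,27).
Pick (1,2); next start ≥ 2 → (7,8); next start ≥ 8 → (8,10); next start ≥ 10 → (13,14); next start ≥ 14 → (14,17); next start ≥ 17 → (19,21); next start ≥ 21 → (23,25); next start ≥ 25 → (26,27).
Selected 8 meetings.

8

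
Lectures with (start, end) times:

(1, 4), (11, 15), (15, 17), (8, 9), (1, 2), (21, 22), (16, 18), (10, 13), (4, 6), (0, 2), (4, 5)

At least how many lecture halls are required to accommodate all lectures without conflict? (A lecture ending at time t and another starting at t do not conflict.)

3

Count concurrent intervals with a sweep; the peak is the room count.
Events (time:±→running): 0:+→1 1:+→2 1:+→3 … peak 3.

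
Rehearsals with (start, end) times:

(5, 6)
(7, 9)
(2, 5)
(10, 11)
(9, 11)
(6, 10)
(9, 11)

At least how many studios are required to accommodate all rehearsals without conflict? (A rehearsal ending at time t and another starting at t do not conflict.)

Count concurrent intervals with a sweep; the peak is the room count.
Events (time:±→running): 2:+→1 5:-→0 5:+→1 6:-→0 6:+→1 7:+→2 9:-→1 9:+→2 9:+→3 … peak 3.

3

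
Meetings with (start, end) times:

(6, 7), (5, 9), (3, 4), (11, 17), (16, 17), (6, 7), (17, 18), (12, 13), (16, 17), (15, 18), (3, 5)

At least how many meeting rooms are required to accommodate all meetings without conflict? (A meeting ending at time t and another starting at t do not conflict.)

4

Count concurrent intervals with a sweep; the peak is the room count.
Events (time:±→running): 3:+→1 3:+→2 4:-→1 5:-→0 5:+→1 6:+→2 6:+→3 7:-→2 7:-→1 9:-→0 11:+→1 12:+→2 13:-→1 15:+→2 16:+→3 16:+→4 … peak 4.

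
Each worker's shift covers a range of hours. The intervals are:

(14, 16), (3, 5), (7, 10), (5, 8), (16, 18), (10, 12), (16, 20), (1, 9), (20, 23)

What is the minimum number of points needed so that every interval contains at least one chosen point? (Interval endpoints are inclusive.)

By right end: [3,5]  [5,8]  [1,9]  [7,10]  [10,12]  [14,16]  [16,18]  [16,20]  [20,23]
[3,5] uncovered → point at 5; [7,10] uncovered → point at 10; [14,16] uncovered → point at 16; [20,23] uncovered → point at 23.
Points: 5, 10, 16, 23 (4 total).

4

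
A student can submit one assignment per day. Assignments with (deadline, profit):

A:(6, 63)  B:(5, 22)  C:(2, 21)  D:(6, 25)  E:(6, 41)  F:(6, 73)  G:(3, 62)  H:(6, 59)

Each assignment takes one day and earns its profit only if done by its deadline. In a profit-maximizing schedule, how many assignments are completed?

By profit: F(d6,73), A(d6,63), G(d3,62), H(d6,59), E(d6,41), D(d6,25), B(d5,22), C(d2,21)
F→slot 6; A→slot 5; G→slot 3; H→slot 4; E→slot 2; D→slot 1; B skipped; C skipped.
6 of 8 scheduled.

6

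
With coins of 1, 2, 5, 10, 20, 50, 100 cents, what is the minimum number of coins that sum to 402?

402 − 4×100→2 − 1×2→0
Total coins = 4 + 1 = 5

5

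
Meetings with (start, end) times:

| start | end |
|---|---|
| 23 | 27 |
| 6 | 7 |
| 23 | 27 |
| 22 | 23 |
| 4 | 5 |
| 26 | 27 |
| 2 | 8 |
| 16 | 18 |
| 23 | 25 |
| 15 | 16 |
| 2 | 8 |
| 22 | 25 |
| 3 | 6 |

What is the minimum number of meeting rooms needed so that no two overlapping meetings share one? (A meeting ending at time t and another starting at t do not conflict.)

4

The answer is the maximum number of intervals overlapping at any instant.
starts: [2, 2, 3, 4, 6, 15, 16, 22, 22, 23, 23, 23, 26]
ends:   [5, 6, 7, 8, 8, 16, 18, 23, 25, 25, 27, 27, 27]
s2→1 s2→2 s3→3 s4→4  — peak 4.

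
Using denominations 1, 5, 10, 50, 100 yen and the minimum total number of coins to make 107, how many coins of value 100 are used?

Greedy: take as many of the largest coin as possible, then repeat with the remainder.
107 − 1×100→7 − 1×5→2 − 2×1→0
Count of 100: 1

1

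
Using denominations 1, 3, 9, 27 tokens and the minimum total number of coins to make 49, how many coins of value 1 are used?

1

Use the largest denomination that fits, subtract, and repeat.
49 − 1×27→22 − 2×9→4 − 1×3→1 − 1×1→0
Count of 1: 1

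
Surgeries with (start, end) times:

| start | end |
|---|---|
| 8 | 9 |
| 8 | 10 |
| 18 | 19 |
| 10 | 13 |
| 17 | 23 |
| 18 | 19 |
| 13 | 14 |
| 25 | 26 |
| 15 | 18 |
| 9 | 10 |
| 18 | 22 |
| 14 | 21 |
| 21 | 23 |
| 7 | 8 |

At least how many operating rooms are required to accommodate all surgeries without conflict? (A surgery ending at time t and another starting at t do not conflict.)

5

starts: [7, 8, 8, 9, 10, 13, 14, 15, 17, 18, 18, 18, 21, 25]
ends:   [8, 9, 10, 10, 13, 14, 18, 19, 19, 21, 22, 23, 23, 26]
s7→1 e8→0 s8→1 s8→2 e9→1 s9→2 e10→1 e10→0 s10→1 e13→0 s13→1 e14→0 s14→1 s15→2 s17→3 e18→2 s18→3 s18→4 s18→5  — peak 5.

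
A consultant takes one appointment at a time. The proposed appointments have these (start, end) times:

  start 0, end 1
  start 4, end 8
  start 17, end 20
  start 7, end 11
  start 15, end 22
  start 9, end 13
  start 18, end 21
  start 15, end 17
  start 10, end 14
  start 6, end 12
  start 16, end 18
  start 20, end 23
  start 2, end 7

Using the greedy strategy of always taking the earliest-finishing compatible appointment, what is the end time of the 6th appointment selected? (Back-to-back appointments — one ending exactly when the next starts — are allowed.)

Greedy by earliest finish: after sorting by end time, pick each interval compatible with the last pick.
Sorted by end: (0,1)  (2,7)  (4,8)  (7,11)  (6,12)  (9,13)  (10,14)  (15,17)  (16,18)  (17,20)  (18,21)  (15,22)  (20,23)
take (0,1); take (2,7); skip (4,8); take (7,11); take (15,17); skip (16,18); take (17,20); skip (18,21); take (20,23).
Selected: (0,1) (2,7) (7,11) (15,17) (17,20) (20,23)

23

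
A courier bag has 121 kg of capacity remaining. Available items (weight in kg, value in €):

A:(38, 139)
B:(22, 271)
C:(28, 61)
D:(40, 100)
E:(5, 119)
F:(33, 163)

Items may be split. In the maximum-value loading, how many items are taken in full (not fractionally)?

Ratios (sorted): E 23.80, B 12.32, F 4.94, A 3.66, D 2.50, C 2.18
take E (5 @ 119); take B (22 @ 271); take F (33 @ 163); take A (38 @ 139); take 23/40 of D → 57.50. Capacity used 121/121.
4 item(s) taken whole; one partial (take 23/40 of D).

4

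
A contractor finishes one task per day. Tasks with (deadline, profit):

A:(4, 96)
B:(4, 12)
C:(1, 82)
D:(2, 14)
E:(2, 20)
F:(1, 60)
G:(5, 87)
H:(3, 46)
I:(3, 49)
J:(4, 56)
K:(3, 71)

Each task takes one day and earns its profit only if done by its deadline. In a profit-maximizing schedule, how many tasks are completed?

Sort by profit descending; place each in the latest free slot ≤ its deadline.
By profit: A(d4,96), G(d5,87), C(d1,82), K(d3,71), F(d1,60), J(d4,56), I(d3,49), H(d3,46), E(d2,20), D(d2,14), B(d4,12)
A→slot 4; G→slot 5; C→slot 1; K→slot 3; F skipped; J→slot 2; I skipped; H skipped; E skipped; D skipped; B skipped.
5 of 11 scheduled.

5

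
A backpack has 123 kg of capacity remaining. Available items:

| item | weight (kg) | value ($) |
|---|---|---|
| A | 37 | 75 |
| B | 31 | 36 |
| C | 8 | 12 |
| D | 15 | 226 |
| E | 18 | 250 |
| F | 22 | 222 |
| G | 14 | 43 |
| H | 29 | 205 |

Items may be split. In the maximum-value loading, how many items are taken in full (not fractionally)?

5

Sort by value per unit weight and fill in that order.
Ratios (sorted): D 15.07, E 13.89, F 10.09, H 7.07, G 3.07, A 2.03, C 1.50, B 1.16
take D (15 @ 226); take E (18 @ 250); take F (22 @ 222); take H (29 @ 205); take G (14 @ 43); take 25/37 of A → 50.68. Capacity used 123/123.
5 item(s) taken whole; one partial (take 25/37 of A).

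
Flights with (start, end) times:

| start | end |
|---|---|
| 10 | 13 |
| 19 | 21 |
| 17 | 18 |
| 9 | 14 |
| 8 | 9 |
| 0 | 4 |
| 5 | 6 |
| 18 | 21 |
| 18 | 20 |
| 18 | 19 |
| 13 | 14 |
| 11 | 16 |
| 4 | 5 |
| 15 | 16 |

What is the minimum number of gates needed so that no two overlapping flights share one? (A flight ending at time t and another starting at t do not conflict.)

Count concurrent intervals with a sweep; the peak is the room count.
Events (time:±→running): 0:+→1 4:-→0 4:+→1 5:-→0 5:+→1 6:-→0 8:+→1 9:-→0 9:+→1 10:+→2 11:+→3 … peak 3.

3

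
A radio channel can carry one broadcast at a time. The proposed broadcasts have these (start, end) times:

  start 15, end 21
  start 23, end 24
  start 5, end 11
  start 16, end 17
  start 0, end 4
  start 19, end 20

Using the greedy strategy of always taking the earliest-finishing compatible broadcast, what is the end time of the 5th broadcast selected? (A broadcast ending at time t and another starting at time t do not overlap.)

24

Sorted by end: (0,4)  (5,11)  (16,17)  (19,20)  (15,21)  (23,24)
take (0,4); take (5,11); take (16,17); take (19,20); take (23,24).
Selected: (0,4) (5,11) (16,17) (19,20) (23,24)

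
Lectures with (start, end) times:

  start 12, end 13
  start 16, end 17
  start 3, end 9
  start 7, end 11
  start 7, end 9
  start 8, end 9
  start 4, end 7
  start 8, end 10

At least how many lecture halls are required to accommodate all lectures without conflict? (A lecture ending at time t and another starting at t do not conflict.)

5

The answer is the maximum number of intervals overlapping at any instant.
starts: [3, 4, 7, 7, 8, 8, 12, 16]
ends:   [7, 9, 9, 9, 10, 11, 13, 17]
s3→1 s4→2 e7→1 s7→2 s7→3 s8→4 s8→5  — peak 5.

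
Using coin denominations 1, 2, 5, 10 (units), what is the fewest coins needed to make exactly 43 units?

43 = 4×10 + 1×2 + 1×1
Total coins = 4 + 1 + 1 = 6

6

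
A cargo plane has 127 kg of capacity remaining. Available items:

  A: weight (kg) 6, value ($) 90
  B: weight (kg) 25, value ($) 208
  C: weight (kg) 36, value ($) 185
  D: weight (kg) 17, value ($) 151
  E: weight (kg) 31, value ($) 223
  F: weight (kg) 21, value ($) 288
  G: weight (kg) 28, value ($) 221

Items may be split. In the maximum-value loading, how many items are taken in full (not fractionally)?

Order: A (90/6=15.00) > F (288/21=13.71) > D (151/17=8.88) > B (208/25=8.32) > G (221/28=7.89) > E (223/31=7.19) > C (185/36=5.14)
Fill: take A (6 @ 90) → take F (21 @ 288) → take D (17 @ 151) → take B (25 @ 208) → take G (28 @ 221) → take 30/31 of E → 215.81; 127/127 used.
5 item(s) taken whole; one partial (take 30/31 of E).

5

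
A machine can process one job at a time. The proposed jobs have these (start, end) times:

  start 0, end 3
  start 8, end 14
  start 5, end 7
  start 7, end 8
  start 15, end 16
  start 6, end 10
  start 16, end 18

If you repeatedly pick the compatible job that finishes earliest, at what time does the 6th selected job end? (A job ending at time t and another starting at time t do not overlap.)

Sort by end time and greedily take each interval whose start is ≥ the last chosen end.
Sorted by end: (0,3)  (5,7)  (7,8)  (6,10)  (8,14)  (15,16)  (16,18)
take (0,3); take (5,7); take (7,8); take (8,14); take (15,16); take (16,18).
Selected: (0,3) (5,7) (7,8) (8,14) (15,16) (16,18)

18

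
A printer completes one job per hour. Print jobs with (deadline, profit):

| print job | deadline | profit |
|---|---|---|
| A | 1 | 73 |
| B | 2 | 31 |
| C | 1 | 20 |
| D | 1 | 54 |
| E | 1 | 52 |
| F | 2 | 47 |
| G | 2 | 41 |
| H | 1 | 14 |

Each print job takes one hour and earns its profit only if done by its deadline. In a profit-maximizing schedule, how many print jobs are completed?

Sort by profit descending; place each in the latest free slot ≤ its deadline.
Profit order: A=73 D=54 E=52 F=47 G=41 B=31 C=20 H=14
Assign: A→slot 1, D skipped, E skipped, F→slot 2, G skipped, B skipped, C skipped, H skipped.
Slots: [1:A] [2:F]
2 of 8 scheduled.

2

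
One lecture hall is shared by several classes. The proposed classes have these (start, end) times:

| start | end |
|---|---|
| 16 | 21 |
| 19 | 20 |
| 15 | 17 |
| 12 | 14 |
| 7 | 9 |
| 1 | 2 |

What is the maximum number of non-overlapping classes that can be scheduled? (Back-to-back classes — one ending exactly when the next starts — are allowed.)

Order by finish time; keep every interval that doesn't clash with the previous kept one.
Sorted by end: (1,2)  (7,9)  (12,14)  (15,17)  (19,20)  (16,21)
take (1,2); take (7,9); take (12,14); take (15,17); take (19,20).
Selected 5 classes.

5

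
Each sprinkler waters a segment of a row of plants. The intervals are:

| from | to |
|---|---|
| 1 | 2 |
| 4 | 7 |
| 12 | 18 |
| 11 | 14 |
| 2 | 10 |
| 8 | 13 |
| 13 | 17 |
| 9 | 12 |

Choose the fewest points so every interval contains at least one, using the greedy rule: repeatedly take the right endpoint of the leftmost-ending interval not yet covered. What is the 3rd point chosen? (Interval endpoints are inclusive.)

Sort by right endpoint; whenever an interval is uncovered, place a point at its right end.
By right end: [1,2]  [4,7]  [2,10]  [9,12]  [8,13]  [11,14]  [13,17]  [12,18]
[1,2] uncovered → point at 2; [4,7] uncovered → point at 7; [9,12] uncovered → point at 12; [13,17] uncovered → point at 17.
Points: 2, 7, 12, 17 (4 total).

12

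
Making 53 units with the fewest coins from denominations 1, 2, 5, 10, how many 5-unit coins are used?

Greedy: take as many of the largest coin as possible, then repeat with the remainder.
53 = 5×10 + 1×2 + 1×1
Count of 5: 0

0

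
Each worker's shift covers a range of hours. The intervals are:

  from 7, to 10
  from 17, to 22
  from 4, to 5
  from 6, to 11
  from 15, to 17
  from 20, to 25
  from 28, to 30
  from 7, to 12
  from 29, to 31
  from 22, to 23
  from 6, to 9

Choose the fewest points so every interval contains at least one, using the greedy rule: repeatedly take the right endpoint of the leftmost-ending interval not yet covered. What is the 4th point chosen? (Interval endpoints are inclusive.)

23

Sort by right endpoint; whenever an interval is uncovered, place a point at its right end.
Sorted: [4,5] [6,9] [7,10] [6,11] [7,12] [15,17] [17,22] [22,23] [20,25] [28,30] [29,31]
{[4,5]} hit by 5; {[6,9],[7,10],[6,11],[7,12]} hit by 9; {[15,17],[17,22]} hit by 17; {[22,23],[20,25]} hit by 23; {[28,30],[29,31]} hit by 30.
Points: 5, 9, 17, 23, 30 (5 total).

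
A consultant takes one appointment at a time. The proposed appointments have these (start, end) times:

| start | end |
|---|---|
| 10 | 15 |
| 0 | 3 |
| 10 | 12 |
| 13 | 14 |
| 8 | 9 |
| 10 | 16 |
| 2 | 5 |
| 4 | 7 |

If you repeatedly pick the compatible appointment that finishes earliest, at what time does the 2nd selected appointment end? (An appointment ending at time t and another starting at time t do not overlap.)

7

By end time: (0,3), (2,5), (4,7), (8,9), (10,12), (13,14), (10,15), (10,16).
Pick (0,3); next start ≥ 3 → (4,7); next start ≥ 7 → (8,9); next start ≥ 9 → (10,12); next start ≥ 12 → (13,14).
Selected: (0,3) (4,7) (8,9) (10,12) (13,14)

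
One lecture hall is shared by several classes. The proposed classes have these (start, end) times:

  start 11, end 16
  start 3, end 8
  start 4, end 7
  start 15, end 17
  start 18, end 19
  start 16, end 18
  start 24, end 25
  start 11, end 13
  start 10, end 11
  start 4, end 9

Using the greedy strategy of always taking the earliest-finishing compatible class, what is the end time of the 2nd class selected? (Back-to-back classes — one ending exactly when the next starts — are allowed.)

Sort by end time and greedily take each interval whose start is ≥ the last chosen end.
By end time: (4,7), (3,8), (4,9), (10,11), (11,13), (11,16), (15,17), (16,18), (18,19), (24,25).
Pick (4,7); next start ≥ 7 → (10,11); next start ≥ 11 → (11,13); next start ≥ 13 → (15,17); next start ≥ 17 → (18,19); next start ≥ 19 → (24,25).
Selected: (4,7) (10,11) (11,13) (15,17) (18,19) (24,25)

11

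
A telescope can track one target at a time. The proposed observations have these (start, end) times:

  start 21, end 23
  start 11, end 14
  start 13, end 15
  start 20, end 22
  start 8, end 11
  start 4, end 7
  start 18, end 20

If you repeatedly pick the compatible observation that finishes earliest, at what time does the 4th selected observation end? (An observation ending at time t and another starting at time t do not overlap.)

Greedy by earliest finish: after sorting by end time, pick each interval compatible with the last pick.
By end time: (4,7), (8,11), (11,14), (13,15), (18,20), (20,22), (21,23).
Pick (4,7); next start ≥ 7 → (8,11); next start ≥ 11 → (11,14); next start ≥ 14 → (18,20); next start ≥ 20 → (20,22).
Selected: (4,7) (8,11) (11,14) (18,20) (20,22)

20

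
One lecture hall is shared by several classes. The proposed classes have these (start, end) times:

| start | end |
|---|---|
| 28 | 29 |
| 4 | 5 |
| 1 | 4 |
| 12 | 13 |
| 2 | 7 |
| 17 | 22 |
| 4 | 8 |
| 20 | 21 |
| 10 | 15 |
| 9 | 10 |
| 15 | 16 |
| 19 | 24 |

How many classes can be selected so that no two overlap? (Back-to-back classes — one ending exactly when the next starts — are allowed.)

Greedy by earliest finish: after sorting by end time, pick each interval compatible with the last pick.
Sorted by end: (1,4)  (4,5)  (2,7)  (4,8)  (9,10)  (12,13)  (10,15)  (15,16)  (20,21)  (17,22)  (19,24)  (28,29)
take (1,4); take (4,5); skip (2,7); take (9,10); take (12,13); take (15,16); take (20,21); skip (17,22); take (28,29).
Selected 7 classes.

7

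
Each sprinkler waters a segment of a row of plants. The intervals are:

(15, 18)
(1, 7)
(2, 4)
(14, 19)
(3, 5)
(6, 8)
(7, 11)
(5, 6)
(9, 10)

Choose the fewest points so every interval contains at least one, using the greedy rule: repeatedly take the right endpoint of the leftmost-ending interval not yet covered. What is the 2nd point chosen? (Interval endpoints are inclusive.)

Process intervals by earliest right end; each time one isn't hit yet, stab at its right endpoint.
Sorted: [2,4] [3,5] [5,6] [1,7] [6,8] [9,10] [7,11] [15,18] [14,19]
{[2,4],[3,5]} hit by 4; {[5,6],[1,7],[6,8]} hit by 6; {[9,10],[7,11]} hit by 10; {[15,18],[14,19]} hit by 18.
Points: 4, 6, 10, 18 (4 total).

6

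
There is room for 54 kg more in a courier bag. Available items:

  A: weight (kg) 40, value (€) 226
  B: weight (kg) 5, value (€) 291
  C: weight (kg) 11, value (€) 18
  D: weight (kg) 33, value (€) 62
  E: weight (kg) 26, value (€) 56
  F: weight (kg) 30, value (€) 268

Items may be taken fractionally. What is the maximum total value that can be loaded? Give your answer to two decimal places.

666.35

Order: B (291/5=58.20) > F (268/30=8.93) > A (226/40=5.65) > E (56/26=2.15) > D (62/33=1.88) > C (18/11=1.64)
Fill: take B (5 @ 291) → take F (30 @ 268) → take 19/40 of A → 107.35; 54/54 used.
Total value = 666.35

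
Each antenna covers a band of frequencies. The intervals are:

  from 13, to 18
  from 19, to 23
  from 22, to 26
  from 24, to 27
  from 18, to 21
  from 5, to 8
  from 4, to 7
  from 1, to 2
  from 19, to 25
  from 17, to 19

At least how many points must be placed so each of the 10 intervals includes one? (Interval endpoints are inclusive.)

Process intervals by earliest right end; each time one isn't hit yet, stab at its right endpoint.
Sorted: [1,2] [4,7] [5,8] [13,18] [17,19] [18,21] [19,23] [19,25] [22,26] [24,27]
{[1,2]} hit by 2; {[4,7],[5,8]} hit by 7; {[13,18],[17,19],[18,21]} hit by 18; {[19,23],[19,25],[22,26]} hit by 23; {[24,27]} hit by 27.
Points: 2, 7, 18, 23, 27 (5 total).

5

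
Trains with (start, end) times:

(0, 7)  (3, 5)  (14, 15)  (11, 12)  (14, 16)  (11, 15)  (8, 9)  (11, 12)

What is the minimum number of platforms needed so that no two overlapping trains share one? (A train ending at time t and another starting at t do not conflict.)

Events (time:±→running): 0:+→1 3:+→2 5:-→1 7:-→0 8:+→1 9:-→0 11:+→1 11:+→2 11:+→3 … peak 3.

3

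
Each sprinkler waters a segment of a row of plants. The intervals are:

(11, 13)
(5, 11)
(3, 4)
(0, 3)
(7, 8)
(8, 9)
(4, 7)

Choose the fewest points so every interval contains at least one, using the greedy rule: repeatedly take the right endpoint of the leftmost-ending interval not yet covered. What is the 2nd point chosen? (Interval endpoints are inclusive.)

Sorted: [0,3] [3,4] [4,7] [7,8] [8,9] [5,11] [11,13]
{[0,3],[3,4]} hit by 3; {[4,7],[7,8]} hit by 7; {[8,9],[5,11]} hit by 9; {[11,13]} hit by 13.
Points: 3, 7, 9, 13 (4 total).

7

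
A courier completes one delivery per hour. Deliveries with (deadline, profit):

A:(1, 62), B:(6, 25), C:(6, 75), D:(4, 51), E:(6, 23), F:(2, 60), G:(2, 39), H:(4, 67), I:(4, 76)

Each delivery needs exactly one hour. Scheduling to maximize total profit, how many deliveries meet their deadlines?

Take jobs in profit order; each goes to the latest open slot no later than its deadline.
Profit order: I=76 C=75 H=67 A=62 F=60 D=51 G=39 B=25 E=23
Assign: I→slot 4, C→slot 6, H→slot 3, A→slot 1, F→slot 2, D skipped, G skipped, B→slot 5, E skipped.
Slots: [1:A] [2:F] [3:H] [4:I] [5:B] [6:C]
6 of 9 scheduled.

6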